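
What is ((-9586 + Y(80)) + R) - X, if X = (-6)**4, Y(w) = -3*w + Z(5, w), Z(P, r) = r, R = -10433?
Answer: -21475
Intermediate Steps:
Y(w) = -2*w (Y(w) = -3*w + w = -2*w)
X = 1296
((-9586 + Y(80)) + R) - X = ((-9586 - 2*80) - 10433) - 1*1296 = ((-9586 - 160) - 10433) - 1296 = (-9746 - 10433) - 1296 = -20179 - 1296 = -21475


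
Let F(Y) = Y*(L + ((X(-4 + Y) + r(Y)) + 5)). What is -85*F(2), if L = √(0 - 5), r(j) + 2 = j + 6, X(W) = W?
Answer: -1530 - 170*I*√5 ≈ -1530.0 - 380.13*I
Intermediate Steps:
r(j) = 4 + j (r(j) = -2 + (j + 6) = -2 + (6 + j) = 4 + j)
L = I*√5 (L = √(-5) = I*√5 ≈ 2.2361*I)
F(Y) = Y*(5 + 2*Y + I*√5) (F(Y) = Y*(I*√5 + (((-4 + Y) + (4 + Y)) + 5)) = Y*(I*√5 + (2*Y + 5)) = Y*(I*√5 + (5 + 2*Y)) = Y*(5 + 2*Y + I*√5))
-85*F(2) = -170*(5 + 2*2 + I*√5) = -170*(5 + 4 + I*√5) = -170*(9 + I*√5) = -85*(18 + 2*I*√5) = -1530 - 170*I*√5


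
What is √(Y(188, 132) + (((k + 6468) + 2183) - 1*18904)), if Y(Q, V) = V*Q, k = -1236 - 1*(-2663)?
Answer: √15990 ≈ 126.45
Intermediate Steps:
k = 1427 (k = -1236 + 2663 = 1427)
Y(Q, V) = Q*V
√(Y(188, 132) + (((k + 6468) + 2183) - 1*18904)) = √(188*132 + (((1427 + 6468) + 2183) - 1*18904)) = √(24816 + ((7895 + 2183) - 18904)) = √(24816 + (10078 - 18904)) = √(24816 - 8826) = √15990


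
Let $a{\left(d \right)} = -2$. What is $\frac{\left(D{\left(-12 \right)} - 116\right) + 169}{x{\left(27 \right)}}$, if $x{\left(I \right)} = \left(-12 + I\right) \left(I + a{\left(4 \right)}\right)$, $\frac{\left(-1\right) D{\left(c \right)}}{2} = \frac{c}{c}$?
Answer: $\frac{17}{125} \approx 0.136$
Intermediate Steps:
$D{\left(c \right)} = -2$ ($D{\left(c \right)} = - 2 \frac{c}{c} = \left(-2\right) 1 = -2$)
$x{\left(I \right)} = \left(-12 + I\right) \left(-2 + I\right)$ ($x{\left(I \right)} = \left(-12 + I\right) \left(I - 2\right) = \left(-12 + I\right) \left(-2 + I\right)$)
$\frac{\left(D{\left(-12 \right)} - 116\right) + 169}{x{\left(27 \right)}} = \frac{\left(-2 - 116\right) + 169}{24 + 27^{2} - 378} = \frac{-118 + 169}{24 + 729 - 378} = \frac{51}{375} = 51 \cdot \frac{1}{375} = \frac{17}{125}$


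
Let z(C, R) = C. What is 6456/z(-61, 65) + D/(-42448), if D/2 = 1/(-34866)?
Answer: -4777414072643/45139755024 ≈ -105.84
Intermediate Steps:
D = -1/17433 (D = 2/(-34866) = 2*(-1/34866) = -1/17433 ≈ -5.7362e-5)
6456/z(-61, 65) + D/(-42448) = 6456/(-61) - 1/17433/(-42448) = 6456*(-1/61) - 1/17433*(-1/42448) = -6456/61 + 1/739995984 = -4777414072643/45139755024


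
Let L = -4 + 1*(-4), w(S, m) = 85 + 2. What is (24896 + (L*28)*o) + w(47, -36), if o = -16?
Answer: 28567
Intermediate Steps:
w(S, m) = 87
L = -8 (L = -4 - 4 = -8)
(24896 + (L*28)*o) + w(47, -36) = (24896 - 8*28*(-16)) + 87 = (24896 - 224*(-16)) + 87 = (24896 + 3584) + 87 = 28480 + 87 = 28567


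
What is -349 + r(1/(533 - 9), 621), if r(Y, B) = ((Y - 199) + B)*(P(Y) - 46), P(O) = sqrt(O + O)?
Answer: -5177405/262 + 221129*sqrt(262)/137288 ≈ -19735.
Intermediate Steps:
P(O) = sqrt(2)*sqrt(O) (P(O) = sqrt(2*O) = sqrt(2)*sqrt(O))
r(Y, B) = (-46 + sqrt(2)*sqrt(Y))*(-199 + B + Y) (r(Y, B) = ((Y - 199) + B)*(sqrt(2)*sqrt(Y) - 46) = ((-199 + Y) + B)*(-46 + sqrt(2)*sqrt(Y)) = (-199 + B + Y)*(-46 + sqrt(2)*sqrt(Y)) = (-46 + sqrt(2)*sqrt(Y))*(-199 + B + Y))
-349 + r(1/(533 - 9), 621) = -349 + (9154 - 46*621 - 46/(533 - 9) + sqrt(2)*(1/(533 - 9))**(3/2) - 199*sqrt(2)*sqrt(1/(533 - 9)) + 621*sqrt(2)*sqrt(1/(533 - 9))) = -349 + (9154 - 28566 - 46/524 + sqrt(2)*(1/524)**(3/2) - 199*sqrt(2)*sqrt(1/524) + 621*sqrt(2)*sqrt(1/524)) = -349 + (9154 - 28566 - 46*1/524 + sqrt(2)*(1/524)**(3/2) - 199*sqrt(2)*sqrt(1/524) + 621*sqrt(2)*sqrt(1/524)) = -349 + (9154 - 28566 - 23/262 + sqrt(2)*(sqrt(131)/137288) - 199*sqrt(2)*sqrt(131)/262 + 621*sqrt(2)*(sqrt(131)/262)) = -349 + (9154 - 28566 - 23/262 + sqrt(262)/137288 - 199*sqrt(262)/262 + 621*sqrt(262)/262) = -349 + (-5085967/262 + 221129*sqrt(262)/137288) = -5177405/262 + 221129*sqrt(262)/137288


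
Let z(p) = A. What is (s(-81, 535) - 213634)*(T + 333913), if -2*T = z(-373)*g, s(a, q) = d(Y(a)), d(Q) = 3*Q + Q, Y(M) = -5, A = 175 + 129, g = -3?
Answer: -71439274326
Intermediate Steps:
A = 304
z(p) = 304
d(Q) = 4*Q
s(a, q) = -20 (s(a, q) = 4*(-5) = -20)
T = 456 (T = -152*(-3) = -½*(-912) = 456)
(s(-81, 535) - 213634)*(T + 333913) = (-20 - 213634)*(456 + 333913) = -213654*334369 = -71439274326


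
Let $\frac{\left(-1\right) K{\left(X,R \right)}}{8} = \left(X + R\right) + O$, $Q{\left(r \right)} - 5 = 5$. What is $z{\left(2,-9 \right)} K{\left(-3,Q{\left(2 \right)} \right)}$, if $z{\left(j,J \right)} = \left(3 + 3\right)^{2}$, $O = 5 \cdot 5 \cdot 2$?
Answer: $-16416$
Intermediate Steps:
$Q{\left(r \right)} = 10$ ($Q{\left(r \right)} = 5 + 5 = 10$)
$O = 50$ ($O = 25 \cdot 2 = 50$)
$z{\left(j,J \right)} = 36$ ($z{\left(j,J \right)} = 6^{2} = 36$)
$K{\left(X,R \right)} = -400 - 8 R - 8 X$ ($K{\left(X,R \right)} = - 8 \left(\left(X + R\right) + 50\right) = - 8 \left(\left(R + X\right) + 50\right) = - 8 \left(50 + R + X\right) = -400 - 8 R - 8 X$)
$z{\left(2,-9 \right)} K{\left(-3,Q{\left(2 \right)} \right)} = 36 \left(-400 - 80 - -24\right) = 36 \left(-400 - 80 + 24\right) = 36 \left(-456\right) = -16416$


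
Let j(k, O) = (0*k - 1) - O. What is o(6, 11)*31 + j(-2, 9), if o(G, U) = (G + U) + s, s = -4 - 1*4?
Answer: 269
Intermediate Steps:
j(k, O) = -1 - O (j(k, O) = (0 - 1) - O = -1 - O)
s = -8 (s = -4 - 4 = -8)
o(G, U) = -8 + G + U (o(G, U) = (G + U) - 8 = -8 + G + U)
o(6, 11)*31 + j(-2, 9) = (-8 + 6 + 11)*31 + (-1 - 1*9) = 9*31 + (-1 - 9) = 279 - 10 = 269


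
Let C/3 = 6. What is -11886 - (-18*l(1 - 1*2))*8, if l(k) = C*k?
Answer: -14478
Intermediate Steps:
C = 18 (C = 3*6 = 18)
l(k) = 18*k
-11886 - (-18*l(1 - 1*2))*8 = -11886 - (-324*(1 - 1*2))*8 = -11886 - (-324*(1 - 2))*8 = -11886 - (-324*(-1))*8 = -11886 - (-18*(-18))*8 = -11886 - 324*8 = -11886 - 1*2592 = -11886 - 2592 = -14478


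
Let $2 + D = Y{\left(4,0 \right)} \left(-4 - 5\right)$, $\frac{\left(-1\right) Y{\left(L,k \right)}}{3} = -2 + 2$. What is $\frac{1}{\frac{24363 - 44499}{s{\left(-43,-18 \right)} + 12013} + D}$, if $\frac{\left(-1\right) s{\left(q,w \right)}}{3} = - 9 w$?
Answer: $- \frac{11527}{43190} \approx -0.26689$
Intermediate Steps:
$Y{\left(L,k \right)} = 0$ ($Y{\left(L,k \right)} = - 3 \left(-2 + 2\right) = \left(-3\right) 0 = 0$)
$s{\left(q,w \right)} = 27 w$ ($s{\left(q,w \right)} = - 3 \left(- 9 w\right) = 27 w$)
$D = -2$ ($D = -2 + 0 \left(-4 - 5\right) = -2 + 0 \left(-9\right) = -2 + 0 = -2$)
$\frac{1}{\frac{24363 - 44499}{s{\left(-43,-18 \right)} + 12013} + D} = \frac{1}{\frac{24363 - 44499}{27 \left(-18\right) + 12013} - 2} = \frac{1}{- \frac{20136}{-486 + 12013} - 2} = \frac{1}{- \frac{20136}{11527} - 2} = \frac{1}{- \frac{43190}{11527}} = - \frac{11527}{43190}$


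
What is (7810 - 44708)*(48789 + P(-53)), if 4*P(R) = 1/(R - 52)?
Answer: -378045451171/210 ≈ -1.8002e+9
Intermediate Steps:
P(R) = 1/(4*(-52 + R)) (P(R) = 1/(4*(R - 52)) = 1/(4*(-52 + R)))
(7810 - 44708)*(48789 + P(-53)) = (7810 - 44708)*(48789 + 1/(4*(-52 - 53))) = -36898*(48789 + (¼)/(-105)) = -36898*(48789 + (¼)*(-1/105)) = -36898*(48789 - 1/420) = -36898*20491379/420 = -378045451171/210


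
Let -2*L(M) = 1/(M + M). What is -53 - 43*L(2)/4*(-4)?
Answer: -467/8 ≈ -58.375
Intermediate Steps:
L(M) = -1/(4*M) (L(M) = -1/(2*(M + M)) = -1/(2*M)/2 = -1/(4*M))
-53 - 43*L(2)/4*(-4) = -53 - 43*-¼/2/4*(-4) = -53 - 43*-¼*½*(¼)*(-4) = -53 - 43*(-⅛*¼)*(-4) = -53 - (-43)*(-4)/32 = -53 - 43*⅛ = -53 - 43/8 = -467/8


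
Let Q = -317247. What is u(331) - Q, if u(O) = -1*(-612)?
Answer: 317859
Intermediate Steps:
u(O) = 612
u(331) - Q = 612 - 1*(-317247) = 612 + 317247 = 317859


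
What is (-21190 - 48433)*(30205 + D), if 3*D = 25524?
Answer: -2695315199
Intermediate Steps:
D = 8508 (D = (1/3)*25524 = 8508)
(-21190 - 48433)*(30205 + D) = (-21190 - 48433)*(30205 + 8508) = -69623*38713 = -2695315199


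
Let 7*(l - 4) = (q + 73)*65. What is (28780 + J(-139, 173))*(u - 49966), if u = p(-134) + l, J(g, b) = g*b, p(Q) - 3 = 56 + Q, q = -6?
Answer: -1637163632/7 ≈ -2.3388e+8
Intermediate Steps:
p(Q) = 59 + Q (p(Q) = 3 + (56 + Q) = 59 + Q)
J(g, b) = b*g
l = 4383/7 (l = 4 + ((-6 + 73)*65)/7 = 4 + (67*65)/7 = 4 + (1/7)*4355 = 4 + 4355/7 = 4383/7 ≈ 626.14)
u = 3858/7 (u = (59 - 134) + 4383/7 = -75 + 4383/7 = 3858/7 ≈ 551.14)
(28780 + J(-139, 173))*(u - 49966) = (28780 + 173*(-139))*(3858/7 - 49966) = (28780 - 24047)*(-345904/7) = 4733*(-345904/7) = -1637163632/7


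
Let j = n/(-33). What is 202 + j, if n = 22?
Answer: 604/3 ≈ 201.33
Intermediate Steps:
j = -⅔ (j = 22/(-33) = 22*(-1/33) = -⅔ ≈ -0.66667)
202 + j = 202 - ⅔ = 604/3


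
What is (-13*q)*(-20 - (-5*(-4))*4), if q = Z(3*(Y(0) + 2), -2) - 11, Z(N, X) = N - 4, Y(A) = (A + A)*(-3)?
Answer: -11700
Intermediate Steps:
Y(A) = -6*A (Y(A) = (2*A)*(-3) = -6*A)
Z(N, X) = -4 + N
q = -9 (q = (-4 + 3*(-6*0 + 2)) - 11 = (-4 + 3*(0 + 2)) - 11 = (-4 + 3*2) - 11 = (-4 + 6) - 11 = 2 - 11 = -9)
(-13*q)*(-20 - (-5*(-4))*4) = (-13*(-9))*(-20 - (-5*(-4))*4) = 117*(-20 - 20*4) = 117*(-20 - 1*80) = 117*(-20 - 80) = 117*(-100) = -11700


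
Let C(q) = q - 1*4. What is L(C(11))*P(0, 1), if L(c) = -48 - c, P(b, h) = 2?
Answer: -110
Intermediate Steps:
C(q) = -4 + q (C(q) = q - 4 = -4 + q)
L(C(11))*P(0, 1) = (-48 - (-4 + 11))*2 = (-48 - 1*7)*2 = (-48 - 7)*2 = -55*2 = -110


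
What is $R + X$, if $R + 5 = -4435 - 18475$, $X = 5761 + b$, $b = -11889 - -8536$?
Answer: $-20507$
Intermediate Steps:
$b = -3353$ ($b = -11889 + 8536 = -3353$)
$X = 2408$ ($X = 5761 - 3353 = 2408$)
$R = -22915$ ($R = -5 - 22910 = -22915$)
$R + X = -22915 + 2408 = -20507$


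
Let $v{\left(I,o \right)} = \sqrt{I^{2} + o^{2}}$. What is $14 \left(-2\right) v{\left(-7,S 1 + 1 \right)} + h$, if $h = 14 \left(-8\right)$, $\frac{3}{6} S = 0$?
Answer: $-112 - 140 \sqrt{2} \approx -309.99$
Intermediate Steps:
$S = 0$ ($S = 2 \cdot 0 = 0$)
$h = -112$
$14 \left(-2\right) v{\left(-7,S 1 + 1 \right)} + h = 14 \left(-2\right) \sqrt{\left(-7\right)^{2} + \left(0 \cdot 1 + 1\right)^{2}} - 112 = - 28 \sqrt{49 + \left(0 + 1\right)^{2}} - 112 = - 28 \sqrt{49 + 1^{2}} - 112 = - 28 \sqrt{49 + 1} - 112 = - 28 \sqrt{50} - 112 = - 28 \cdot 5 \sqrt{2} - 112 = - 140 \sqrt{2} - 112 = -112 - 140 \sqrt{2}$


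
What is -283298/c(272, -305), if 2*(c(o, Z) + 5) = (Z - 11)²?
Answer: -283298/49923 ≈ -5.6747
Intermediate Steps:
c(o, Z) = -5 + (-11 + Z)²/2 (c(o, Z) = -5 + (Z - 11)²/2 = -5 + (-11 + Z)²/2)
-283298/c(272, -305) = -283298/(-5 + (-11 - 305)²/2) = -283298/(-5 + (½)*(-316)²) = -283298/(-5 + (½)*99856) = -283298/(-5 + 49928) = -283298/49923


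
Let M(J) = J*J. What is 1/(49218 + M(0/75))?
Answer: 1/49218 ≈ 2.0318e-5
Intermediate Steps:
M(J) = J²
1/(49218 + M(0/75)) = 1/(49218 + (0/75)²) = 1/(49218 + (0*(1/75))²) = 1/(49218 + 0²) = 1/(49218 + 0) = 1/49218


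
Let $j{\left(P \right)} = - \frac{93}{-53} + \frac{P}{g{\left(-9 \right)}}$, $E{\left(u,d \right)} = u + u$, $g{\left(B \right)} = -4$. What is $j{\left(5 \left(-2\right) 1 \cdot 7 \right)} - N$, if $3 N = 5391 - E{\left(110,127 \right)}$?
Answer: $- \frac{542003}{318} \approx -1704.4$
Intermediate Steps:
$E{\left(u,d \right)} = 2 u$
$j{\left(P \right)} = \frac{93}{53} - \frac{P}{4}$ ($j{\left(P \right)} = - \frac{93}{-53} + \frac{P}{-4} = \left(-93\right) \left(- \frac{1}{53}\right) + P \left(- \frac{1}{4}\right) = \frac{93}{53} - \frac{P}{4}$)
$N = \frac{5171}{3}$ ($N = \frac{5391 - 2 \cdot 110}{3} = \frac{5391 - 220}{3} = \frac{1}{3} \cdot 5171 = \frac{5171}{3} \approx 1723.7$)
$j{\left(5 \left(-2\right) 1 \cdot 7 \right)} - N = \left(\frac{93}{53} - \frac{5 \left(-2\right) 1 \cdot 7}{4}\right) - \frac{5171}{3} = \left(\frac{93}{53} - \frac{\left(-10\right) 1 \cdot 7}{4}\right) - \frac{5171}{3} = \left(\frac{93}{53} - \frac{\left(-10\right) 7}{4}\right) - \frac{5171}{3} = \left(\frac{93}{53} - - \frac{35}{2}\right) - \frac{5171}{3} = \left(\frac{93}{53} + \frac{35}{2}\right) - \frac{5171}{3} = \frac{2041}{106} - \frac{5171}{3} = - \frac{542003}{318}$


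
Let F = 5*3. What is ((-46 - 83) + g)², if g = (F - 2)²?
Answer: 1600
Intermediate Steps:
F = 15
g = 169 (g = (15 - 2)² = 13² = 169)
((-46 - 83) + g)² = ((-46 - 83) + 169)² = (-129 + 169)² = 40² = 1600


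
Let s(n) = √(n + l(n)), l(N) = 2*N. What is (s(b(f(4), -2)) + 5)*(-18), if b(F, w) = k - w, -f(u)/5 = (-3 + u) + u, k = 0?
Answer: -90 - 18*√6 ≈ -134.09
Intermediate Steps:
f(u) = 15 - 10*u (f(u) = -5*((-3 + u) + u) = -5*(-3 + 2*u) = 15 - 10*u)
b(F, w) = -w (b(F, w) = 0 - w = -w)
s(n) = √3*√n (s(n) = √(n + 2*n) = √(3*n) = √3*√n)
(s(b(f(4), -2)) + 5)*(-18) = (√3*√(-1*(-2)) + 5)*(-18) = (√3*√2 + 5)*(-18) = (√6 + 5)*(-18) = (5 + √6)*(-18) = -90 - 18*√6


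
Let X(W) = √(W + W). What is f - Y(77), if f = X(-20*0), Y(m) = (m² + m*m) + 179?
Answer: -12037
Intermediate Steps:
Y(m) = 179 + 2*m² (Y(m) = (m² + m²) + 179 = 2*m² + 179 = 179 + 2*m²)
X(W) = √2*√W (X(W) = √(2*W) = √2*√W)
f = 0 (f = √2*√(-20*0) = √2*√0 = √2*0 = 0)
f - Y(77) = 0 - (179 + 2*77²) = 0 - (179 + 2*5929) = 0 - (179 + 11858) = 0 - 1*12037 = 0 - 12037 = -12037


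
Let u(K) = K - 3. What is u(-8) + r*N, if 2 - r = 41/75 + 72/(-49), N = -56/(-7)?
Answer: 45503/3675 ≈ 12.382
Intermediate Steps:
u(K) = -3 + K
N = 8 (N = -56*(-1/7) = 8)
r = 10741/3675 (r = 2 - (41/75 + 72/(-49)) = 2 - (41*(1/75) + 72*(-1/49)) = 2 - (41/75 - 72/49) = 2 - 1*(-3391/3675) = 2 + 3391/3675 = 10741/3675 ≈ 2.9227)
u(-8) + r*N = (-3 - 8) + (10741/3675)*8 = -11 + 85928/3675 = 45503/3675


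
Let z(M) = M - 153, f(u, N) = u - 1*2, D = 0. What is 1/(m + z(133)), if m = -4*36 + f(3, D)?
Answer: -1/163 ≈ -0.0061350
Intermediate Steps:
f(u, N) = -2 + u (f(u, N) = u - 2 = -2 + u)
z(M) = -153 + M
m = -143 (m = -4*36 + (-2 + 3) = -144 + 1 = -143)
1/(m + z(133)) = 1/(-143 + (-153 + 133)) = 1/(-143 - 20) = 1/(-163) = -1/163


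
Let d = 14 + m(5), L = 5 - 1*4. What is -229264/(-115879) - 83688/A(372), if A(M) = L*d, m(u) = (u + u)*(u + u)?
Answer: -1611924276/2201701 ≈ -732.13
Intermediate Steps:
L = 1 (L = 5 - 4 = 1)
m(u) = 4*u² (m(u) = (2*u)*(2*u) = 4*u²)
d = 114 (d = 14 + 4*5² = 14 + 4*25 = 14 + 100 = 114)
A(M) = 114 (A(M) = 1*114 = 114)
-229264/(-115879) - 83688/A(372) = -229264/(-115879) - 83688/114 = -229264*(-1/115879) - 83688*1/114 = 229264/115879 - 13948/19 = -1611924276/2201701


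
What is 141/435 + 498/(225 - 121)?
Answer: 38549/7540 ≈ 5.1126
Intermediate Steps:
141/435 + 498/(225 - 121) = 141*(1/435) + 498/104 = 47/145 + 498*(1/104) = 47/145 + 249/52 = 38549/7540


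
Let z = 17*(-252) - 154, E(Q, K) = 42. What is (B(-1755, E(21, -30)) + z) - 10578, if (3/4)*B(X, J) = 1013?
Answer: -40996/3 ≈ -13665.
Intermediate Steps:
B(X, J) = 4052/3 (B(X, J) = (4/3)*1013 = 4052/3)
z = -4438 (z = -4284 - 154 = -4438)
(B(-1755, E(21, -30)) + z) - 10578 = (4052/3 - 4438) - 10578 = -9262/3 - 10578 = -40996/3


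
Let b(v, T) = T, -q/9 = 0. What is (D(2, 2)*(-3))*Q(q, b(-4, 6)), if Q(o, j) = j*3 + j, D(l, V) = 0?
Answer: 0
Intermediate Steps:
q = 0 (q = -9*0 = 0)
Q(o, j) = 4*j (Q(o, j) = 3*j + j = 4*j)
(D(2, 2)*(-3))*Q(q, b(-4, 6)) = (0*(-3))*(4*6) = 0*24 = 0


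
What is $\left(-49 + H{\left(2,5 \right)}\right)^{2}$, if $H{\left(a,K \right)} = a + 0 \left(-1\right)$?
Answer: $2209$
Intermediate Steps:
$H{\left(a,K \right)} = a$ ($H{\left(a,K \right)} = a + 0 = a$)
$\left(-49 + H{\left(2,5 \right)}\right)^{2} = \left(-49 + 2\right)^{2} = \left(-47\right)^{2} = 2209$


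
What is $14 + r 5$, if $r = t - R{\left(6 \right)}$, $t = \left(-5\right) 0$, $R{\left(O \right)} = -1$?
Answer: $19$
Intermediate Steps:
$t = 0$
$r = 1$ ($r = 0 - -1 = 0 + 1 = 1$)
$14 + r 5 = 14 + 1 \cdot 5 = 14 + 5 = 19$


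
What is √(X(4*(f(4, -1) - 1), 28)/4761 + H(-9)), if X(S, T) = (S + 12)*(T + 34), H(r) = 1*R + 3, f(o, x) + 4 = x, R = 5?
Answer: 4*√2334/69 ≈ 2.8007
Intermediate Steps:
f(o, x) = -4 + x
H(r) = 8 (H(r) = 1*5 + 3 = 5 + 3 = 8)
X(S, T) = (12 + S)*(34 + T)
√(X(4*(f(4, -1) - 1), 28)/4761 + H(-9)) = √((408 + 12*28 + 34*(4*((-4 - 1) - 1)) + (4*((-4 - 1) - 1))*28)/4761 + 8) = √((408 + 336 + 34*(4*(-5 - 1)) + (4*(-5 - 1))*28)*(1/4761) + 8) = √((408 + 336 + 34*(4*(-6)) + (4*(-6))*28)*(1/4761) + 8) = √((408 + 336 + 34*(-24) - 24*28)*(1/4761) + 8) = √((408 + 336 - 816 - 672)*(1/4761) + 8) = √(-744*1/4761 + 8) = √(-248/1587 + 8) = √(12448/1587) = 4*√2334/69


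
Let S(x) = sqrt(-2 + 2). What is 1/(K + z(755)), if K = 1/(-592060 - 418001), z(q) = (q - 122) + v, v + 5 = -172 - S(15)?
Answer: 1010061/460587815 ≈ 0.0021930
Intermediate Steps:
S(x) = 0 (S(x) = sqrt(0) = 0)
v = -177 (v = -5 + (-172 - 1*0) = -5 + (-172 + 0) = -5 - 172 = -177)
z(q) = -299 + q (z(q) = (q - 122) - 177 = (-122 + q) - 177 = -299 + q)
K = -1/1010061 (K = 1/(-1010061) = -1/1010061 ≈ -9.9004e-7)
1/(K + z(755)) = 1/(-1/1010061 + (-299 + 755)) = 1/(-1/1010061 + 456) = 1/(460587815/1010061) = 1010061/460587815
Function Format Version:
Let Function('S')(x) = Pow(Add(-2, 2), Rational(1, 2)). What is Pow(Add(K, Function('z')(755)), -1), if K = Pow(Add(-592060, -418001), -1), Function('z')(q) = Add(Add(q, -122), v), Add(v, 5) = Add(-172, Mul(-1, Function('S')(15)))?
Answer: Rational(1010061, 460587815) ≈ 0.0021930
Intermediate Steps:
Function('S')(x) = 0 (Function('S')(x) = Pow(0, Rational(1, 2)) = 0)
v = -177 (v = Add(-5, Add(-172, Mul(-1, 0))) = Add(-5, Add(-172, 0)) = Add(-5, -172) = -177)
Function('z')(q) = Add(-299, q) (Function('z')(q) = Add(Add(q, -122), -177) = Add(Add(-122, q), -177) = Add(-299, q))
K = Rational(-1, 1010061) (K = Pow(-1010061, -1) = Rational(-1, 1010061) ≈ -9.9004e-7)
Pow(Add(K, Function('z')(755)), -1) = Pow(Add(Rational(-1, 1010061), Add(-299, 755)), -1) = Pow(Add(Rational(-1, 1010061), 456), -1) = Pow(Rational(460587815, 1010061), -1) = Rational(1010061, 460587815)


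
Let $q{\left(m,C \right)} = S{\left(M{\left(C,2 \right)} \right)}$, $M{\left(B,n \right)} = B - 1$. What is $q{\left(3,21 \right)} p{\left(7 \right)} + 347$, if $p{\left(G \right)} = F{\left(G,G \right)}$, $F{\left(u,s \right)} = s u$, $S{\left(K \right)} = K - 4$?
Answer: $1131$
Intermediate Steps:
$M{\left(B,n \right)} = -1 + B$
$S{\left(K \right)} = -4 + K$ ($S{\left(K \right)} = K - 4 = -4 + K$)
$q{\left(m,C \right)} = -5 + C$ ($q{\left(m,C \right)} = -4 + \left(-1 + C\right) = -5 + C$)
$p{\left(G \right)} = G^{2}$ ($p{\left(G \right)} = G G = G^{2}$)
$q{\left(3,21 \right)} p{\left(7 \right)} + 347 = \left(-5 + 21\right) 7^{2} + 347 = 16 \cdot 49 + 347 = 784 + 347 = 1131$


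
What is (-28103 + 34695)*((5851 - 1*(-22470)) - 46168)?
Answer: -117647424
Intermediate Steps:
(-28103 + 34695)*((5851 - 1*(-22470)) - 46168) = 6592*((5851 + 22470) - 46168) = 6592*(28321 - 46168) = 6592*(-17847) = -117647424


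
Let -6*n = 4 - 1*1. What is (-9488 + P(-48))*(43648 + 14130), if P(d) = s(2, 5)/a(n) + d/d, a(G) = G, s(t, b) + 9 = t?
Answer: -547330994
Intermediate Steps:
n = -1/2 (n = -(4 - 1*1)/6 = -(4 - 1)/6 = -1/6*3 = -1/2 ≈ -0.50000)
s(t, b) = -9 + t
P(d) = 15 (P(d) = (-9 + 2)/(-1/2) + d/d = -7*(-2) + 1 = 14 + 1 = 15)
(-9488 + P(-48))*(43648 + 14130) = (-9488 + 15)*(43648 + 14130) = -9473*57778 = -547330994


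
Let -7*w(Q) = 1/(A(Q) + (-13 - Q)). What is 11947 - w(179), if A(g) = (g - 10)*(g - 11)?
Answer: 2358337801/197400 ≈ 11947.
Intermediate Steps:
A(g) = (-11 + g)*(-10 + g) (A(g) = (-10 + g)*(-11 + g) = (-11 + g)*(-10 + g))
w(Q) = -1/(7*(97 + Q² - 22*Q)) (w(Q) = -1/(7*((110 + Q² - 21*Q) + (-13 - Q))) = -1/(7*(97 + Q² - 22*Q)))
11947 - w(179) = 11947 - (-1)/(679 - 154*179 + 7*179²) = 11947 - (-1)/(679 - 27566 + 7*32041) = 11947 - (-1)/(679 - 27566 + 224287) = 11947 - (-1)/197400 = 11947 - 1*(-1/197400) = 11947 + 1/197400 = 2358337801/197400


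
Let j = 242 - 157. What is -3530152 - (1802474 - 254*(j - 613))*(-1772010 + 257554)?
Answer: 2932870757064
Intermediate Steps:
j = 85
-3530152 - (1802474 - 254*(j - 613))*(-1772010 + 257554) = -3530152 - (1802474 - 254*(85 - 613))*(-1772010 + 257554) = -3530152 - (1802474 - 254*(-528))*(-1514456) = -3530152 - (1802474 + 134112)*(-1514456) = -3530152 - 1936586*(-1514456) = -3530152 - 1*(-2932874287216) = -3530152 + 2932874287216 = 2932870757064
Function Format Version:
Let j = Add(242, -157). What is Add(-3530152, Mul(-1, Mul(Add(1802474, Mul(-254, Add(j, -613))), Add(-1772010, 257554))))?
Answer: 2932870757064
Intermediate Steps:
j = 85
Add(-3530152, Mul(-1, Mul(Add(1802474, Mul(-254, Add(j, -613))), Add(-1772010, 257554)))) = Add(-3530152, Mul(-1, Mul(Add(1802474, Mul(-254, Add(85, -613))), Add(-1772010, 257554)))) = Add(-3530152, Mul(-1, Mul(Add(1802474, Mul(-254, -528)), -1514456))) = Add(-3530152, Mul(-1, Mul(Add(1802474, 134112), -1514456))) = Add(-3530152, Mul(-1, Mul(1936586, -1514456))) = Add(-3530152, Mul(-1, -2932874287216)) = Add(-3530152, 2932874287216) = 2932870757064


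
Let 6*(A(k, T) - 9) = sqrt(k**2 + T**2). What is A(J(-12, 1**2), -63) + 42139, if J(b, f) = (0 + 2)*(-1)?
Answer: 42148 + sqrt(3973)/6 ≈ 42159.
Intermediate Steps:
J(b, f) = -2 (J(b, f) = 2*(-1) = -2)
A(k, T) = 9 + sqrt(T**2 + k**2)/6 (A(k, T) = 9 + sqrt(k**2 + T**2)/6 = 9 + sqrt(T**2 + k**2)/6)
A(J(-12, 1**2), -63) + 42139 = (9 + sqrt((-63)**2 + (-2)**2)/6) + 42139 = (9 + sqrt(3969 + 4)/6) + 42139 = (9 + sqrt(3973)/6) + 42139 = 42148 + sqrt(3973)/6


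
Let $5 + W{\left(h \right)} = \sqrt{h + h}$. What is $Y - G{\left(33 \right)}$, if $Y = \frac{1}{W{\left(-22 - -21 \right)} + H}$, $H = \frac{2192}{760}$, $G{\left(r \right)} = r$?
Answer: $- \frac{1947978}{58451} - \frac{9025 i \sqrt{2}}{58451} \approx -33.327 - 0.21836 i$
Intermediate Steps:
$H = \frac{274}{95}$ ($H = 2192 \cdot \frac{1}{760} = \frac{274}{95} \approx 2.8842$)
$W{\left(h \right)} = -5 + \sqrt{2} \sqrt{h}$ ($W{\left(h \right)} = -5 + \sqrt{h + h} = -5 + \sqrt{2 h} = -5 + \sqrt{2} \sqrt{h}$)
$Y = \frac{1}{- \frac{201}{95} + i \sqrt{2}}$ ($Y = \frac{1}{\left(-5 + \sqrt{2} \sqrt{-22 - -21}\right) + \frac{274}{95}} = \frac{1}{\left(-5 + \sqrt{2} \sqrt{-22 + 21}\right) + \frac{274}{95}} = \frac{1}{\left(-5 + \sqrt{2} \sqrt{-1}\right) + \frac{274}{95}} = \frac{1}{\left(-5 + \sqrt{2} i\right) + \frac{274}{95}} = \frac{1}{\left(-5 + i \sqrt{2}\right) + \frac{274}{95}} = \frac{1}{- \frac{201}{95} + i \sqrt{2}} \approx -0.32668 - 0.21836 i$)
$Y - G{\left(33 \right)} = \left(- \frac{19095}{58451} - \frac{9025 i \sqrt{2}}{58451}\right) - 33 = - \frac{1947978}{58451} - \frac{9025 i \sqrt{2}}{58451}$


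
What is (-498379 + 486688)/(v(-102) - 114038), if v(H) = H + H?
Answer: 11691/114242 ≈ 0.10234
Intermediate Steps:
v(H) = 2*H
(-498379 + 486688)/(v(-102) - 114038) = (-498379 + 486688)/(2*(-102) - 114038) = -11691/(-204 - 114038) = -11691/(-114242) = -11691*(-1/114242) = 11691/114242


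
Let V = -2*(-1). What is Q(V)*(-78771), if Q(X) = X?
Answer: -157542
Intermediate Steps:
V = 2
Q(V)*(-78771) = 2*(-78771) = -157542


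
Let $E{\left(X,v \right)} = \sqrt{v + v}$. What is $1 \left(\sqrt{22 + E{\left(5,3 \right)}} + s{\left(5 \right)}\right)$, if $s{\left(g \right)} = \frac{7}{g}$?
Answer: $\frac{7}{5} + \sqrt{22 + \sqrt{6}} \approx 6.3446$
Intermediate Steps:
$E{\left(X,v \right)} = \sqrt{2} \sqrt{v}$ ($E{\left(X,v \right)} = \sqrt{2 v} = \sqrt{2} \sqrt{v}$)
$1 \left(\sqrt{22 + E{\left(5,3 \right)}} + s{\left(5 \right)}\right) = 1 \left(\sqrt{22 + \sqrt{2} \sqrt{3}} + \frac{7}{5}\right) = 1 \left(\sqrt{22 + \sqrt{6}} + 7 \cdot \frac{1}{5}\right) = 1 \left(\sqrt{22 + \sqrt{6}} + \frac{7}{5}\right) = 1 \left(\frac{7}{5} + \sqrt{22 + \sqrt{6}}\right) = \frac{7}{5} + \sqrt{22 + \sqrt{6}}$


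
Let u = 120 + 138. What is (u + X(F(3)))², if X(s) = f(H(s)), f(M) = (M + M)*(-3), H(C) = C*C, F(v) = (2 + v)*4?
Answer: 4588164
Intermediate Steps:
F(v) = 8 + 4*v
u = 258
H(C) = C²
f(M) = -6*M (f(M) = (2*M)*(-3) = -6*M)
X(s) = -6*s²
(u + X(F(3)))² = (258 - 6*(8 + 4*3)²)² = (258 - 6*(8 + 12)²)² = (258 - 6*20²)² = (258 - 6*400)² = (258 - 2400)² = (-2142)² = 4588164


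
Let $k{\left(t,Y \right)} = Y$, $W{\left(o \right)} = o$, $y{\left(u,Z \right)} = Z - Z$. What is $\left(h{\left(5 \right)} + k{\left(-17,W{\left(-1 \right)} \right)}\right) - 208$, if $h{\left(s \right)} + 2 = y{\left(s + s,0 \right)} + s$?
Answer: $-206$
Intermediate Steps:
$y{\left(u,Z \right)} = 0$
$h{\left(s \right)} = -2 + s$ ($h{\left(s \right)} = -2 + \left(0 + s\right) = -2 + s$)
$\left(h{\left(5 \right)} + k{\left(-17,W{\left(-1 \right)} \right)}\right) - 208 = \left(\left(-2 + 5\right) - 1\right) - 208 = \left(3 - 1\right) - 208 = 2 - 208 = -206$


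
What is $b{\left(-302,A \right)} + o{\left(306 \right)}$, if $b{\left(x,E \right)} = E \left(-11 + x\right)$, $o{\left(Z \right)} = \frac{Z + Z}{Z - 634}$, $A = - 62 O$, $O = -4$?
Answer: $- \frac{6365321}{82} \approx -77626.0$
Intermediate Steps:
$A = 248$ ($A = \left(-62\right) \left(-4\right) = 248$)
$o{\left(Z \right)} = \frac{2 Z}{-634 + Z}$
$b{\left(-302,A \right)} + o{\left(306 \right)} = 248 \left(-11 - 302\right) + 2 \cdot 306 \frac{1}{-634 + 306} = 248 \left(-313\right) + 2 \cdot 306 \frac{1}{-328} = -77624 + 2 \cdot 306 \left(- \frac{1}{328}\right) = -77624 - \frac{153}{82} = - \frac{6365321}{82}$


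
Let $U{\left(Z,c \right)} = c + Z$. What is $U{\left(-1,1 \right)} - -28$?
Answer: $28$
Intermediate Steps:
$U{\left(Z,c \right)} = Z + c$
$U{\left(-1,1 \right)} - -28 = \left(-1 + 1\right) - -28 = 0 + 28 = 28$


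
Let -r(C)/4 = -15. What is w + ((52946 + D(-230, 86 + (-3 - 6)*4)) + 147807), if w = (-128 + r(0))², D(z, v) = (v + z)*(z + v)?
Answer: 237777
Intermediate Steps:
r(C) = 60 (r(C) = -4*(-15) = 60)
D(z, v) = (v + z)² (D(z, v) = (v + z)*(v + z) = (v + z)²)
w = 4624 (w = (-128 + 60)² = (-68)² = 4624)
w + ((52946 + D(-230, 86 + (-3 - 6)*4)) + 147807) = 4624 + ((52946 + ((86 + (-3 - 6)*4) - 230)²) + 147807) = 4624 + ((52946 + ((86 - 9*4) - 230)²) + 147807) = 4624 + ((52946 + ((86 - 36) - 230)²) + 147807) = 4624 + ((52946 + (50 - 230)²) + 147807) = 4624 + ((52946 + (-180)²) + 147807) = 4624 + ((52946 + 32400) + 147807) = 4624 + (85346 + 147807) = 4624 + 233153 = 237777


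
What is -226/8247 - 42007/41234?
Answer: -355750613/340056798 ≈ -1.0462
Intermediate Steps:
-226/8247 - 42007/41234 = -355750613/340056798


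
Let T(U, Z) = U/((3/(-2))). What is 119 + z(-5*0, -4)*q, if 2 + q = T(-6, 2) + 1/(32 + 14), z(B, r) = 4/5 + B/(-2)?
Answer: 13871/115 ≈ 120.62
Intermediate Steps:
T(U, Z) = -2*U/3 (T(U, Z) = U/((3*(-1/2))) = U/(-3/2) = U*(-2/3) = -2*U/3)
z(B, r) = 4/5 - B/2 (z(B, r) = 4*(1/5) + B*(-1/2) = 4/5 - B/2)
q = 93/46 (q = -2 + (-2/3*(-6) + 1/(32 + 14)) = -2 + (4 + 1/46) = -2 + 185/46 = 93/46 ≈ 2.0217)
119 + z(-5*0, -4)*q = 119 + (4/5 - (-5)*0/2)*(93/46) = 119 + (4/5 - 1/2*0)*(93/46) = 119 + (4/5 + 0)*(93/46) = 119 + (4/5)*(93/46) = 119 + 186/115 = 13871/115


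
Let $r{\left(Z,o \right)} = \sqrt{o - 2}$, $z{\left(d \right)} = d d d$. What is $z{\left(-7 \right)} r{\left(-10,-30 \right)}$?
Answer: $- 1372 i \sqrt{2} \approx - 1940.3 i$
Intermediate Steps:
$z{\left(d \right)} = d^{3}$ ($z{\left(d \right)} = d^{2} d = d^{3}$)
$r{\left(Z,o \right)} = \sqrt{-2 + o}$
$z{\left(-7 \right)} r{\left(-10,-30 \right)} = \left(-7\right)^{3} \sqrt{-2 - 30} = - 343 \sqrt{-32} = - 343 \cdot 4 i \sqrt{2} = - 1372 i \sqrt{2}$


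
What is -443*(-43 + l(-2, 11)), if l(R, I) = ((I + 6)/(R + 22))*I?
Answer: 298139/20 ≈ 14907.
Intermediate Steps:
l(R, I) = I*(6 + I)/(22 + R) (l(R, I) = ((6 + I)/(22 + R))*I = I*(6 + I)/(22 + R))
-443*(-43 + l(-2, 11)) = -443*(-43 + 11*(6 + 11)/(22 - 2)) = -443*(-43 + 11*17/20) = -443*(-43 + 11*(1/20)*17) = -443*(-43 + 187/20) = -443*(-673/20) = 298139/20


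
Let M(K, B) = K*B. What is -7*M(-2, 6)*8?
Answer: 672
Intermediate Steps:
M(K, B) = B*K
-7*M(-2, 6)*8 = -42*(-2)*8 = -7*(-12)*8 = 84*8 = 672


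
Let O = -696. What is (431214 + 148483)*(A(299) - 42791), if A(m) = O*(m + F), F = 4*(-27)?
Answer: -101868414719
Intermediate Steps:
F = -108
A(m) = 75168 - 696*m (A(m) = -696*(m - 108) = -696*(-108 + m) = 75168 - 696*m)
(431214 + 148483)*(A(299) - 42791) = (431214 + 148483)*((75168 - 696*299) - 42791) = 579697*((75168 - 208104) - 42791) = 579697*(-132936 - 42791) = 579697*(-175727) = -101868414719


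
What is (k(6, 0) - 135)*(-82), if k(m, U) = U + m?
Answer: 10578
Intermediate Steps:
(k(6, 0) - 135)*(-82) = ((0 + 6) - 135)*(-82) = (6 - 135)*(-82) = -129*(-82) = 10578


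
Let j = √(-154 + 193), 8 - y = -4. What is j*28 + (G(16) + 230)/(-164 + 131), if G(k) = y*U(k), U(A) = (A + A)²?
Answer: -1138/3 + 28*√39 ≈ -204.47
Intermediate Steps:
y = 12 (y = 8 - 1*(-4) = 8 + 4 = 12)
U(A) = 4*A² (U(A) = (2*A)² = 4*A²)
G(k) = 48*k² (G(k) = 12*(4*k²) = 48*k²)
j = √39 ≈ 6.2450
j*28 + (G(16) + 230)/(-164 + 131) = √39*28 + (48*16² + 230)/(-164 + 131) = 28*√39 + (48*256 + 230)/(-33) = 28*√39 + (12288 + 230)*(-1/33) = 28*√39 + 12518*(-1/33) = 28*√39 - 1138/3 = -1138/3 + 28*√39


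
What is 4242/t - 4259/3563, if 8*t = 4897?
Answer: 100057645/17448011 ≈ 5.7346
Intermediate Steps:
t = 4897/8 (t = (1/8)*4897 = 4897/8 ≈ 612.13)
4242/t - 4259/3563 = 4242/(4897/8) - 4259/3563 = 4242*(8/4897) - 4259*1/3563 = 33936/4897 - 4259/3563 = 100057645/17448011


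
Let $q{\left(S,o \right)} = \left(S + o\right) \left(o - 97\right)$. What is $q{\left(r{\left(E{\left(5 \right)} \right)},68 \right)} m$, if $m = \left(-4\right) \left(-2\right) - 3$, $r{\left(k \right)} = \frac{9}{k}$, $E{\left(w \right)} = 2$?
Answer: $- \frac{21025}{2} \approx -10513.0$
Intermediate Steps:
$q{\left(S,o \right)} = \left(-97 + o\right) \left(S + o\right)$ ($q{\left(S,o \right)} = \left(S + o\right) \left(-97 + o\right) = \left(-97 + o\right) \left(S + o\right)$)
$m = 5$ ($m = 8 - 3 = 5$)
$q{\left(r{\left(E{\left(5 \right)} \right)},68 \right)} m = \left(68^{2} - 97 \cdot \frac{9}{2} - 6596 + \frac{9}{2} \cdot 68\right) 5 = \left(4624 - 97 \cdot 9 \cdot \frac{1}{2} - 6596 + 9 \cdot \frac{1}{2} \cdot 68\right) 5 = \left(4624 - \frac{873}{2} - 6596 + \frac{9}{2} \cdot 68\right) 5 = \left(4624 - \frac{873}{2} - 6596 + 306\right) 5 = \left(- \frac{4205}{2}\right) 5 = - \frac{21025}{2}$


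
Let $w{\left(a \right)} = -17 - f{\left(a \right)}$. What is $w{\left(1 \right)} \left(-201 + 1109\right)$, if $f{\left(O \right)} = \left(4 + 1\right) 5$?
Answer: $-38136$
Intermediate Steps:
$f{\left(O \right)} = 25$ ($f{\left(O \right)} = 5 \cdot 5 = 25$)
$w{\left(a \right)} = -42$ ($w{\left(a \right)} = -17 - 25 = -42$)
$w{\left(1 \right)} \left(-201 + 1109\right) = - 42 \left(-201 + 1109\right) = \left(-42\right) 908 = -38136$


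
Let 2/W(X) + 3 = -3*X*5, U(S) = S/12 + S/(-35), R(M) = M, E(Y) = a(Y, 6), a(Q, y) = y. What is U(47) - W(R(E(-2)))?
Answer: 33791/13020 ≈ 2.5953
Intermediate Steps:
E(Y) = 6
U(S) = 23*S/420 (U(S) = S*(1/12) + S*(-1/35) = S/12 - S/35 = 23*S/420)
W(X) = 2/(-3 - 15*X) (W(X) = 2/(-3 - 3*X*5) = 2/(-3 - 15*X))
U(47) - W(R(E(-2))) = (23/420)*47 - (-2)/(3 + 15*6) = 1081/420 - (-2)/(3 + 90) = 1081/420 - (-2)/93 = 1081/420 - 1*(-2/93) = 1081/420 + 2/93 = 33791/13020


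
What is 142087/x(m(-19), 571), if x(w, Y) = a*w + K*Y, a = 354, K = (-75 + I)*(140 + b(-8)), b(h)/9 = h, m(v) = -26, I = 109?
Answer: 142087/1310948 ≈ 0.10838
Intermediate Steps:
b(h) = 9*h
K = 2312 (K = (-75 + 109)*(140 + 9*(-8)) = 34*(140 - 72) = 34*68 = 2312)
x(w, Y) = 354*w + 2312*Y
142087/x(m(-19), 571) = 142087/(354*(-26) + 2312*571) = 142087/(-9204 + 1320152) = 142087/1310948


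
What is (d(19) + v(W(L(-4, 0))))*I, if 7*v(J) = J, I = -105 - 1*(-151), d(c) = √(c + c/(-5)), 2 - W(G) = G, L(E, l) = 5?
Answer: -138/7 + 92*√95/5 ≈ 159.63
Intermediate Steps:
W(G) = 2 - G
d(c) = 2*√5*√c/5 (d(c) = √(c + c*(-⅕)) = √(c - c/5) = √(4*c/5) = 2*√5*√c/5)
I = 46 (I = -105 + 151 = 46)
v(J) = J/7
(d(19) + v(W(L(-4, 0))))*I = (2*√5*√19/5 + (2 - 1*5)/7)*46 = (2*√95/5 + (2 - 5)/7)*46 = (2*√95/5 + (⅐)*(-3))*46 = (2*√95/5 - 3/7)*46 = (-3/7 + 2*√95/5)*46 = -138/7 + 92*√95/5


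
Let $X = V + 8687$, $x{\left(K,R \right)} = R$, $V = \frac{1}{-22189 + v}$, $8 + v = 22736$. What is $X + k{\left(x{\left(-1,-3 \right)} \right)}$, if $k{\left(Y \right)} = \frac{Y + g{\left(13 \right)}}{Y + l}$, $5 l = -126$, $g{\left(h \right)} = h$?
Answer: $\frac{660176504}{75999} \approx 8686.6$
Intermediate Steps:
$v = 22728$ ($v = -8 + 22736 = 22728$)
$l = - \frac{126}{5}$ ($l = \frac{1}{5} \left(-126\right) = - \frac{126}{5} \approx -25.2$)
$V = \frac{1}{539}$ ($V = \frac{1}{-22189 + 22728} = \frac{1}{539} \approx 0.0018553$)
$X = \frac{4682294}{539}$ ($X = \frac{1}{539} + 8687 = \frac{4682294}{539} \approx 8687.0$)
$k{\left(Y \right)} = \frac{13 + Y}{- \frac{126}{5} + Y}$ ($k{\left(Y \right)} = \frac{Y + 13}{Y - \frac{126}{5}} = \frac{13 + Y}{- \frac{126}{5} + Y}$)
$X + k{\left(x{\left(-1,-3 \right)} \right)} = \frac{4682294}{539} + \frac{5 \left(13 - 3\right)}{-126 + 5 \left(-3\right)} = \frac{4682294}{539} + 5 \frac{1}{-126 - 15} \cdot 10 = \frac{4682294}{539} + 5 \frac{1}{-141} \cdot 10 = \frac{4682294}{539} + 5 \left(- \frac{1}{141}\right) 10 = \frac{4682294}{539} - \frac{50}{141} = \frac{660176504}{75999}$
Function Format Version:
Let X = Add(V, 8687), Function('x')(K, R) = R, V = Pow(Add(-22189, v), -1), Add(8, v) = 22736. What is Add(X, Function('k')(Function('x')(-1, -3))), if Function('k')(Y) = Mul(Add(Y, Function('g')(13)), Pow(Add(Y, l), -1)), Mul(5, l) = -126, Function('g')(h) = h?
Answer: Rational(660176504, 75999) ≈ 8686.6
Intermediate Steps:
v = 22728 (v = Add(-8, 22736) = 22728)
l = Rational(-126, 5) (l = Mul(Rational(1, 5), -126) = Rational(-126, 5) ≈ -25.200)
V = Rational(1, 539) (V = Pow(Add(-22189, 22728), -1) = Pow(539, -1) = Rational(1, 539) ≈ 0.0018553)
X = Rational(4682294, 539) (X = Add(Rational(1, 539), 8687) = Rational(4682294, 539) ≈ 8687.0)
Function('k')(Y) = Mul(Pow(Add(Rational(-126, 5), Y), -1), Add(13, Y)) (Function('k')(Y) = Mul(Add(Y, 13), Pow(Add(Y, Rational(-126, 5)), -1)) = Mul(Add(13, Y), Pow(Add(Rational(-126, 5), Y), -1)) = Mul(Pow(Add(Rational(-126, 5), Y), -1), Add(13, Y)))
Add(X, Function('k')(Function('x')(-1, -3))) = Add(Rational(4682294, 539), Mul(5, Pow(Add(-126, Mul(5, -3)), -1), Add(13, -3))) = Add(Rational(4682294, 539), Mul(5, Pow(Add(-126, -15), -1), 10)) = Add(Rational(4682294, 539), Mul(5, Pow(-141, -1), 10)) = Add(Rational(4682294, 539), Mul(5, Rational(-1, 141), 10)) = Add(Rational(4682294, 539), Rational(-50, 141)) = Rational(660176504, 75999)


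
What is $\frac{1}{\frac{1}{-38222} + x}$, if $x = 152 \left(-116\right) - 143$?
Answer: $- \frac{38222}{679396051} \approx -5.6259 \cdot 10^{-5}$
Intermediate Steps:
$x = -17775$ ($x = -17632 - 143 = -17775$)
$\frac{1}{\frac{1}{-38222} + x} = \frac{1}{\frac{1}{-38222} - 17775} = \frac{1}{- \frac{1}{38222} - 17775} = \frac{1}{- \frac{679396051}{38222}} = - \frac{38222}{679396051}$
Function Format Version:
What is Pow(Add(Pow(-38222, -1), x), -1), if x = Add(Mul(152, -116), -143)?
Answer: Rational(-38222, 679396051) ≈ -5.6259e-5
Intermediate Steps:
x = -17775 (x = Add(-17632, -143) = -17775)
Pow(Add(Pow(-38222, -1), x), -1) = Pow(Add(Pow(-38222, -1), -17775), -1) = Pow(Add(Rational(-1, 38222), -17775), -1) = Pow(Rational(-679396051, 38222), -1) = Rational(-38222, 679396051)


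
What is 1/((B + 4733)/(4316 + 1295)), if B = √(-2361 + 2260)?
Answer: 26556863/22401390 - 5611*I*√101/22401390 ≈ 1.1855 - 0.0025172*I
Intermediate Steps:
B = I*√101 (B = √(-101) = I*√101 ≈ 10.05*I)
1/((B + 4733)/(4316 + 1295)) = 1/((I*√101 + 4733)/(4316 + 1295)) = 1/((4733 + I*√101)/5611) = 1/((4733 + I*√101)*(1/5611)) = 1/(4733/5611 + I*√101/5611)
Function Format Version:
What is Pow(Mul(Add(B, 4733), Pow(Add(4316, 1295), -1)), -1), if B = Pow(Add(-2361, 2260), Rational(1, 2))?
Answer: Add(Rational(26556863, 22401390), Mul(Rational(-5611, 22401390), I, Pow(101, Rational(1, 2)))) ≈ Add(1.1855, Mul(-0.0025172, I))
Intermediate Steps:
B = Mul(I, Pow(101, Rational(1, 2))) (B = Pow(-101, Rational(1, 2)) = Mul(I, Pow(101, Rational(1, 2))) ≈ Mul(10.050, I))
Pow(Mul(Add(B, 4733), Pow(Add(4316, 1295), -1)), -1) = Pow(Mul(Add(Mul(I, Pow(101, Rational(1, 2))), 4733), Pow(Add(4316, 1295), -1)), -1) = Pow(Mul(Add(4733, Mul(I, Pow(101, Rational(1, 2)))), Pow(5611, -1)), -1) = Pow(Mul(Add(4733, Mul(I, Pow(101, Rational(1, 2)))), Rational(1, 5611)), -1) = Pow(Add(Rational(4733, 5611), Mul(Rational(1, 5611), I, Pow(101, Rational(1, 2)))), -1)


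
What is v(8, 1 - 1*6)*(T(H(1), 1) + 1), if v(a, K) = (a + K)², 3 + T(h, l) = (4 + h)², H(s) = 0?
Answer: 126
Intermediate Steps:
T(h, l) = -3 + (4 + h)²
v(a, K) = (K + a)²
v(8, 1 - 1*6)*(T(H(1), 1) + 1) = ((1 - 1*6) + 8)²*((-3 + (4 + 0)²) + 1) = ((1 - 6) + 8)²*((-3 + 4²) + 1) = (-5 + 8)²*((-3 + 16) + 1) = 3²*(13 + 1) = 9*14 = 126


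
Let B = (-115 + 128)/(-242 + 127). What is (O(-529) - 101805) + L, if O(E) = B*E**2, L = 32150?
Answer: -506446/5 ≈ -1.0129e+5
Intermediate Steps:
B = -13/115 (B = 13/(-115) = 13*(-1/115) = -13/115 ≈ -0.11304)
O(E) = -13*E**2/115
(O(-529) - 101805) + L = (-13/115*(-529)**2 - 101805) + 32150 = (-13/115*279841 - 101805) + 32150 = (-158171/5 - 101805) + 32150 = -667196/5 + 32150 = -506446/5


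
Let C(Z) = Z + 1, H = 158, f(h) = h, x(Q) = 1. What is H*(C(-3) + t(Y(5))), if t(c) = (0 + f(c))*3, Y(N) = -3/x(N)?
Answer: -1738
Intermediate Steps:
C(Z) = 1 + Z
Y(N) = -3 (Y(N) = -3/1 = -3*1 = -3)
t(c) = 3*c (t(c) = (0 + c)*3 = c*3 = 3*c)
H*(C(-3) + t(Y(5))) = 158*((1 - 3) + 3*(-3)) = 158*(-2 - 9) = 158*(-11) = -1738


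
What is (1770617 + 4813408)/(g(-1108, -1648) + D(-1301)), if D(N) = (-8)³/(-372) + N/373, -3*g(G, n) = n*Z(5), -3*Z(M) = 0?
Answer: -228393243225/73249 ≈ -3.1180e+6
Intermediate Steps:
Z(M) = 0 (Z(M) = -⅓*0 = 0)
g(G, n) = 0 (g(G, n) = -n*0/3 = -⅓*0 = 0)
D(N) = 128/93 + N/373 (D(N) = -512*(-1/372) + N*(1/373) = 128/93 + N/373)
(1770617 + 4813408)/(g(-1108, -1648) + D(-1301)) = (1770617 + 4813408)/(0 + (128/93 + (1/373)*(-1301))) = 6584025/(0 + (128/93 - 1301/373)) = 6584025/(0 - 73249/34689) = 6584025/(-73249/34689) = 6584025*(-34689/73249) = -228393243225/73249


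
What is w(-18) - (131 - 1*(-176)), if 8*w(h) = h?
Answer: -1237/4 ≈ -309.25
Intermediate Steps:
w(h) = h/8
w(-18) - (131 - 1*(-176)) = (⅛)*(-18) - (131 - 1*(-176)) = -9/4 - (131 + 176) = -9/4 - 1*307 = -9/4 - 307 = -1237/4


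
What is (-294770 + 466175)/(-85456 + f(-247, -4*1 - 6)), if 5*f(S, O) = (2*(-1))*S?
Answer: -285675/142262 ≈ -2.0081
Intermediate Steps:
f(S, O) = -2*S/5 (f(S, O) = ((2*(-1))*S)/5 = (-2*S)/5 = -2*S/5)
(-294770 + 466175)/(-85456 + f(-247, -4*1 - 6)) = (-294770 + 466175)/(-85456 - ⅖*(-247)) = 171405/(-85456 + 494/5) = 171405/(-426786/5) = 171405*(-5/426786) = -285675/142262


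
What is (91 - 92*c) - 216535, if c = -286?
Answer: -190132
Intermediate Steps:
(91 - 92*c) - 216535 = (91 - 92*(-286)) - 216535 = (91 + 26312) - 216535 = 26403 - 216535 = -190132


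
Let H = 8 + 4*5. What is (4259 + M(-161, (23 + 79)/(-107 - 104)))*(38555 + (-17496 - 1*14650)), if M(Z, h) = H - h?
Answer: 5797959531/211 ≈ 2.7478e+7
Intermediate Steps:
H = 28 (H = 8 + 20 = 28)
M(Z, h) = 28 - h
(4259 + M(-161, (23 + 79)/(-107 - 104)))*(38555 + (-17496 - 1*14650)) = (4259 + (28 - (23 + 79)/(-107 - 104)))*(38555 + (-17496 - 1*14650)) = (4259 + (28 - 102/(-211)))*(38555 + (-17496 - 14650)) = (4259 + (28 - 102*(-1)/211))*(38555 - 32146) = (4259 + (28 - 1*(-102/211)))*6409 = (4259 + (28 + 102/211))*6409 = (4259 + 6010/211)*6409 = (904659/211)*6409 = 5797959531/211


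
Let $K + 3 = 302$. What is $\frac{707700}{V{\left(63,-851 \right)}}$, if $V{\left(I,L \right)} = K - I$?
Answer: $\frac{176925}{59} \approx 2998.7$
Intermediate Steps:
$K = 299$ ($K = -3 + 302 = 299$)
$V{\left(I,L \right)} = 299 - I$
$\frac{707700}{V{\left(63,-851 \right)}} = \frac{707700}{299 - 63} = \frac{707700}{236} = 707700 \cdot \frac{1}{236} = \frac{176925}{59}$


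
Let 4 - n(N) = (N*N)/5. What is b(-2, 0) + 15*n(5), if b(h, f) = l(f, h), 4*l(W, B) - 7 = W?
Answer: -53/4 ≈ -13.250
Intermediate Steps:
l(W, B) = 7/4 + W/4
b(h, f) = 7/4 + f/4
n(N) = 4 - N**2/5 (n(N) = 4 - N*N/5 = 4 - N**2/5)
b(-2, 0) + 15*n(5) = (7/4 + (1/4)*0) + 15*(4 - 1/5*5**2) = (7/4 + 0) + 15*(4 - 1/5*25) = 7/4 + 15*(4 - 5) = 7/4 + 15*(-1) = 7/4 - 15 = -53/4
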